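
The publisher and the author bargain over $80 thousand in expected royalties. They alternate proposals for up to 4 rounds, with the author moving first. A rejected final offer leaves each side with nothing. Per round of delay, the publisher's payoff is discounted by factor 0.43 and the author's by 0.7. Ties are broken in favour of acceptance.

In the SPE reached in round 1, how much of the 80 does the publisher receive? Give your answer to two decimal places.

Round 4 (the publisher proposes): the author will accept anything ≥ 0, so the publisher offers 0 and keeps 80.
Round 3 (the author proposes): the publisher can get 80 next round, worth 0.43 × 80 = 34.4 now. The author offers 34.4 and keeps 80 − 34.4 = 45.6.
Round 2 (the publisher proposes): the author can get 45.6 next round, worth 0.7 × 45.6 = 31.92 now; the publisher offers that and keeps 48.08.
Round 1 (the author proposes): the publisher can get 48.08 next round, worth 0.43 × 48.08 = 20.6744 now; the author offers that and keeps 59.3256.

20.67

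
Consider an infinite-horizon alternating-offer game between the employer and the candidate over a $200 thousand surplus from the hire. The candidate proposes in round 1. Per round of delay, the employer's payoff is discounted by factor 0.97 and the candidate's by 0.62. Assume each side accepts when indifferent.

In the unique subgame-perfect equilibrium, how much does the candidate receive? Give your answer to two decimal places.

Let x be the candidate's share when the candidate proposes and y be the employer's share when the employer proposes.
The employer accepts iff offered ≥ 0.97·y, so x = 200 − 0.97y. Symmetrically y = 200 − 0.62x.
Substituting: x = 200 − 0.97(200 − 0.62x), giving x(1 − 0.62·0.97) = 200(1 − 0.97).
So x = 200 × 0.03 / 0.3986 ≈ 15.0527, and the employer receives 200 − x ≈ 184.9473.

15.05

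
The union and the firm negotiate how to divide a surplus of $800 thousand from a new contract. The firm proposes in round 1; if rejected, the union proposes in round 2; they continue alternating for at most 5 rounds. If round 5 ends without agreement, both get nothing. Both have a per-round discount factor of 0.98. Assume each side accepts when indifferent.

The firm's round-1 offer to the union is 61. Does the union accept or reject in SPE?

Round 5 (the firm proposes): rejection yields 0 for the union; the firm offers 0 and keeps 800.
Round 4 (the union proposes): the firm can get 800 next round, worth 0.98 × 800 = 784 now, so the union offers 784, keeping 16.
Round 3 (the firm proposes): the union can get 16 next round, worth 0.98 × 16 = 15.68 now, so the firm offers 15.68, keeping 784.32.
Round 2 (the union proposes): the firm can get 784.32 next round, worth 0.98 × 784.32 = 768.6336 now; the union offers that and keeps 31.3664.
So by rejecting in round 1, the union gets 31.3664 next round, worth 0.98 × 31.3664 = 30.739072 now.
Offer 61 ≥ 30.739072, so the union accepts.

Accept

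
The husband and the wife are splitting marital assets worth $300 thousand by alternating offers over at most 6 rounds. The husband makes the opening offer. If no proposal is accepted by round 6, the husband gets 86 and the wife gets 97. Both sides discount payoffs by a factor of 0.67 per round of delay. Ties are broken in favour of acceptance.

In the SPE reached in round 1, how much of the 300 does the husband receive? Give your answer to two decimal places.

Work backward from the last round.
Round 6 (the wife proposes): the husband gets 86 if talks fail, so the wife offers 86 and keeps 214.
Round 5 (the husband proposes): the wife can get 214 next round, worth 0.67 × 214 = 143.38 now. The husband offers 143.38 and keeps 300 − 143.38 = 156.62.
Round 4 (the wife proposes): the husband can get 156.62 next round, worth 0.67 × 156.62 = 104.9354 now; the wife offers that and keeps 195.0646.
Round 3 (the husband proposes): the wife can get 195.0646 next round, worth 0.67 × 195.0646 = 130.693282 now, so the husband offers 130.693282, keeping 169.306718.
Round 2 (the wife proposes): the husband can get 169.306718 next round, worth 0.67 × 169.306718 = 113.43550106 now. The wife offers 113.43550106 and keeps 300 − 113.43550106 = 186.56449894.
Round 1 (the husband proposes): the wife can get 186.56449894 next round, worth 0.67 × 186.56449894 = 124.9982142898 now, so the husband offers 124.9982142898, keeping 175.0017857102.

175.00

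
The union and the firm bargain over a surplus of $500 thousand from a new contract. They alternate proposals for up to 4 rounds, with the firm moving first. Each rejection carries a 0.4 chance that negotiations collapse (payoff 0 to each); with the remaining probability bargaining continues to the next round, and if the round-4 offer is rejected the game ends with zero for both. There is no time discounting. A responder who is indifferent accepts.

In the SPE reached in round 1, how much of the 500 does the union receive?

228

By backward induction:
Round 4 (the union proposes): rejection yields 0 for the firm; the union offers 0 and keeps 500.
Round 3 (the firm proposes): rejecting gives the union an expected 0.6 × 500 = 300, so the firm offers 300, keeping 200.
Round 2 (the union proposes): rejecting gives the firm an expected 0.6 × 200 = 120, so the union offers 120, keeping 380.
Round 1 (the firm proposes): rejecting gives the union an expected 0.6 × 380 = 228; the firm offers that and keeps 272.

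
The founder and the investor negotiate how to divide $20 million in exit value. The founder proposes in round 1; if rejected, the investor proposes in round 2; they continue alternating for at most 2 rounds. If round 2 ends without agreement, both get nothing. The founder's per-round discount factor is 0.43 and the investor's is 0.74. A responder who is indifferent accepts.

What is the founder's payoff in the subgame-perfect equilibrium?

5.2

Solve by backward induction from round 2.
Round 2 (the investor proposes): rejection yields 0 for the founder; the investor offers 0 and keeps 20.
Round 1 (the founder proposes): the investor can get 20 next round, worth 0.74 × 20 = 14.8 now. The founder offers 14.8 and keeps 20 − 14.8 = 5.2.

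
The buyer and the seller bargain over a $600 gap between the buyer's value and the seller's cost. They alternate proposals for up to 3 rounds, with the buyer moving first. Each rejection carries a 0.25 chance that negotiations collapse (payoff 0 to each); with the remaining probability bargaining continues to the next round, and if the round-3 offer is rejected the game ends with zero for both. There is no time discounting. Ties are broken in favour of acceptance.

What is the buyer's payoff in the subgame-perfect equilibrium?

Round 3 (the buyer proposes): the seller will accept anything ≥ 0, so the buyer offers 0 and keeps 600.
Round 2 (the seller proposes): rejecting gives the buyer an expected 0.75 × 600 = 450, so the seller offers 450, keeping 150.
Round 1 (the buyer proposes): rejecting gives the seller an expected 0.75 × 150 = 112.5, so the buyer offers 112.5, keeping 487.5.

487.5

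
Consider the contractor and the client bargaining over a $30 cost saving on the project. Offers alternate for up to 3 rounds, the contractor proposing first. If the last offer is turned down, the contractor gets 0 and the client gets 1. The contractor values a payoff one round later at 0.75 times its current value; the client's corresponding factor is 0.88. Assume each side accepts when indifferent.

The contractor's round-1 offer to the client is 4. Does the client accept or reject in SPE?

Round 3 (the contractor proposes): the client gets 1 if talks fail, so the contractor offers 1 and keeps 29.
Round 2 (the client proposes): the contractor can get 29 next round, worth 0.75 × 29 = 21.75 now, so the client offers 21.75, keeping 8.25.
So by rejecting in round 1, the client gets 8.25 next round, worth 0.88 × 8.25 = 7.26 now.
Offer 4 < 7.26, so the client rejects.

Reject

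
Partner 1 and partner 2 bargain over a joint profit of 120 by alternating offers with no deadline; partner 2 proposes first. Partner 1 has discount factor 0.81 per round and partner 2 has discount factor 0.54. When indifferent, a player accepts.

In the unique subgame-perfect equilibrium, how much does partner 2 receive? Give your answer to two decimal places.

40.53

Let x be partner 2's share when partner 2 proposes and y be partner 1's share when partner 1 proposes.
Partner 1 accepts iff offered ≥ 0.81·y, so x = 120 − 0.81y. Symmetrically y = 120 − 0.54x.
Substituting: x = 120 − 0.81(120 − 0.54x), giving x(1 − 0.54·0.81) = 120(1 − 0.81).
So x = 120 × 0.19 / 0.5626 ≈ 40.5261, and partner 1 receives 120 − x ≈ 79.4739.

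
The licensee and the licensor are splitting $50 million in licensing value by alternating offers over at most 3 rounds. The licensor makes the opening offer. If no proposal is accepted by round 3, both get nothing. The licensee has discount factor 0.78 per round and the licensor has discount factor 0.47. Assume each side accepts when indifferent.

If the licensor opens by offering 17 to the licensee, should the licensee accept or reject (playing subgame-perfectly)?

Work out the licensee's continuation value if the offer is rejected.
Round 3 (the licensor proposes): the licensee will accept anything ≥ 0, so the licensor offers 0 and keeps 50.
Round 2 (the licensee proposes): the licensor can get 50 next round, worth 0.47 × 50 = 23.5 now, so the licensee offers 23.5, keeping 26.5.
So by rejecting in round 1, the licensee gets 26.5 next round, worth 0.78 × 26.5 = 20.67 now.
Offer 17 < 20.67, so the licensee rejects.

Reject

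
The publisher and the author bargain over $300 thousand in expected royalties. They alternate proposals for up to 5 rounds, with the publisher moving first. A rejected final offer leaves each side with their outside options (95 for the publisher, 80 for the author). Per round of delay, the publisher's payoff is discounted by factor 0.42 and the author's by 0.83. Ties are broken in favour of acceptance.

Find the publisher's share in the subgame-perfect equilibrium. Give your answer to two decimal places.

95.51

Round 5 (the publisher proposes): the author gets 80 if talks fail, so the publisher offers 80 and keeps 220.
Round 4 (the author proposes): the publisher can get 220 next round, worth 0.42 × 220 = 92.4 now, so the author offers 92.4, keeping 207.6.
Round 3 (the publisher proposes): the author can get 207.6 next round, worth 0.83 × 207.6 = 172.308 now; the publisher offers that and keeps 127.692.
Round 2 (the author proposes): the publisher can get 127.692 next round, worth 0.42 × 127.692 = 53.63064 now; the author offers that and keeps 246.36936.
Round 1 (the publisher proposes): the author can get 246.36936 next round, worth 0.83 × 246.36936 = 204.4865688 now. The publisher offers 204.4865688 and keeps 300 − 204.4865688 = 95.5134312.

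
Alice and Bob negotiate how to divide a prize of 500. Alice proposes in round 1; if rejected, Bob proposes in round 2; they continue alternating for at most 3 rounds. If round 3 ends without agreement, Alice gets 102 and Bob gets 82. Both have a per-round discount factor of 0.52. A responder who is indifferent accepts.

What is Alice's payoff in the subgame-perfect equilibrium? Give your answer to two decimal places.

353.03

By backward induction:
Round 3 (Alice proposes): Bob gets 82 if talks fail, so Alice offers 82 and keeps 418.
Round 2 (Bob proposes): Alice can get 418 next round, worth 0.52 × 418 = 217.36 now, so Bob offers 217.36, keeping 282.64.
Round 1 (Alice proposes): Bob can get 282.64 next round, worth 0.52 × 282.64 = 146.9728 now; Alice offers that and keeps 353.0272.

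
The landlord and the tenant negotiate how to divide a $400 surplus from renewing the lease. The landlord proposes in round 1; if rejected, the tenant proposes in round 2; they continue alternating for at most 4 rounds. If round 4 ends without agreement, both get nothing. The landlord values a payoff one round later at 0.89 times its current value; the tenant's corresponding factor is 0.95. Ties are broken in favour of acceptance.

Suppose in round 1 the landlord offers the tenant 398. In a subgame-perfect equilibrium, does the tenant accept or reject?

Accept

Round 4 (the tenant proposes): the landlord will accept anything ≥ 0, so the tenant offers 0 and keeps 400.
Round 3 (the landlord proposes): the tenant can get 400 next round, worth 0.95 × 400 = 380 now, so the landlord offers 380, keeping 20.
Round 2 (the tenant proposes): the landlord can get 20 next round, worth 0.89 × 20 = 17.8 now. The tenant offers 17.8 and keeps 400 − 17.8 = 382.2.
So by rejecting in round 1, the tenant gets 382.2 next round, worth 0.95 × 382.2 = 363.09 now.
Offer 398 ≥ 363.09, so the tenant accepts.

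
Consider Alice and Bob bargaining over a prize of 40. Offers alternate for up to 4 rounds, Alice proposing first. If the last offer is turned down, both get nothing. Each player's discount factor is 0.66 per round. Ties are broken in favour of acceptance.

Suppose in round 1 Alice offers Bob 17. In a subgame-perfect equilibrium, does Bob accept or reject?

Reject

Round 4 (Bob proposes): rejection yields 0 for Alice; Bob offers 0 and keeps 40.
Round 3 (Alice proposes): Bob can get 40 next round, worth 0.66 × 40 = 26.4 now, so Alice offers 26.4, keeping 13.6.
Round 2 (Bob proposes): Alice can get 13.6 next round, worth 0.66 × 13.6 = 8.976 now; Bob offers that and keeps 31.024.
So by rejecting in round 1, Bob gets 31.024 next round, worth 0.66 × 31.024 = 20.47584 now.
Offer 17 < 20.47584, so Bob rejects.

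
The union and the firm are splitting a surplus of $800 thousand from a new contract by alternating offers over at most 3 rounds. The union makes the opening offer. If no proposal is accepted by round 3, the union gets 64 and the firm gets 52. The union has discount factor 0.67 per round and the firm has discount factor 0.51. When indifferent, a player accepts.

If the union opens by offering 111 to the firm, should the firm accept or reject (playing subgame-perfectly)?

Reject

Work out the firm's continuation value if the offer is rejected.
Round 3 (the union proposes): the firm gets 52 if talks fail, so the union offers 52 and keeps 748.
Round 2 (the firm proposes): the union can get 748 next round, worth 0.67 × 748 = 501.16 now; the firm offers that and keeps 298.84.
So by rejecting in round 1, the firm gets 298.84 next round, worth 0.51 × 298.84 = 152.4084 now.
Offer 111 < 152.4084, so the firm rejects.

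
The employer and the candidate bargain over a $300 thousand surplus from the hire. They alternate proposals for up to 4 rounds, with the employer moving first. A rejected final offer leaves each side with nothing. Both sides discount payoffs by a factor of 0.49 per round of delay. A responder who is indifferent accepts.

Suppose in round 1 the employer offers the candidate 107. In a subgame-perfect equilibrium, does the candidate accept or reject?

Reject

Round 4 (the candidate proposes): rejection yields 0 for the employer; the candidate offers 0 and keeps 300.
Round 3 (the employer proposes): the candidate can get 300 next round, worth 0.49 × 300 = 147 now. The employer offers 147 and keeps 300 − 147 = 153.
Round 2 (the candidate proposes): the employer can get 153 next round, worth 0.49 × 153 = 74.97 now, so the candidate offers 74.97, keeping 225.03.
So by rejecting in round 1, the candidate gets 225.03 next round, worth 0.49 × 225.03 = 110.2647 now.
Offer 107 < 110.2647, so the candidate rejects.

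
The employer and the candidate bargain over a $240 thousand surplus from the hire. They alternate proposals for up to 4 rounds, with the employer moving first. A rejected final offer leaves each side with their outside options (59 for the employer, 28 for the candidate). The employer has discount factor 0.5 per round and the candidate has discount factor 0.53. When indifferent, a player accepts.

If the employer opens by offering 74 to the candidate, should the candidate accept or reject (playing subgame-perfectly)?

Reject

Round 4 (the candidate proposes): the employer gets 59 if talks fail, so the candidate offers 59 and keeps 181.
Round 3 (the employer proposes): the candidate can get 181 next round, worth 0.53 × 181 = 95.93 now, so the employer offers 95.93, keeping 144.07.
Round 2 (the candidate proposes): the employer can get 144.07 next round, worth 0.5 × 144.07 = 72.035 now, so the candidate offers 72.035, keeping 167.965.
So by rejecting in round 1, the candidate gets 167.965 next round, worth 0.53 × 167.965 = 89.02145 now.
Offer 74 < 89.02145, so the candidate rejects.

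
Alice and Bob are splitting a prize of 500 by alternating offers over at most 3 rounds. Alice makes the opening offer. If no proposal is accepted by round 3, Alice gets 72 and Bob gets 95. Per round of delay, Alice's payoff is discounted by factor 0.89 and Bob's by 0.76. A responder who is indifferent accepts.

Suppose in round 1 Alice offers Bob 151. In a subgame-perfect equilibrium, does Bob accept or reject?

Round 3 (Alice proposes): Bob gets 95 if talks fail, so Alice offers 95 and keeps 405.
Round 2 (Bob proposes): Alice can get 405 next round, worth 0.89 × 405 = 360.45 now; Bob offers that and keeps 139.55.
So by rejecting in round 1, Bob gets 139.55 next round, worth 0.76 × 139.55 = 106.058 now.
Offer 151 ≥ 106.058, so Bob accepts.

Accept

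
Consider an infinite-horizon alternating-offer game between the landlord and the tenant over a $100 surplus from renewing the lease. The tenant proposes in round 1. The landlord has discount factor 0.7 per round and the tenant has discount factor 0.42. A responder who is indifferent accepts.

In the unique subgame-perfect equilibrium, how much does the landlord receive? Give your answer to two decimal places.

When the tenant proposes, the landlord accepts any offer worth at least 0.7 times what the landlord would get by proposing next round; and vice versa.
This gives x = 100 − 0.7y and y = 100 − 0.42x, where x and y are each side's share when it proposes.
Hence (1 − 0.7·0.42)x = 100(1 − 0.7), i.e. 0.706·x = 30.
x ≈ 42.4929; the landlord's share is 100 − x ≈ 57.5071.

57.51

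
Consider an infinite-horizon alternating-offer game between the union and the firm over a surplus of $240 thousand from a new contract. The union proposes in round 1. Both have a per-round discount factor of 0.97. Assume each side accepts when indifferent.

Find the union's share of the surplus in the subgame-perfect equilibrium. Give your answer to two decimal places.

When the union proposes, the firm accepts any offer worth at least 0.97 times what the firm would get by proposing next round; and vice versa.
This gives x = 240 − 0.97y and y = 240 − 0.97x, where x and y are each side's share when it proposes.
Hence (1 − 0.97·0.97)x = 240(1 − 0.97), i.e. 0.0591·x = 7.2.
x ≈ 121.8274; the firm's share is 240 − x ≈ 118.1726.

121.83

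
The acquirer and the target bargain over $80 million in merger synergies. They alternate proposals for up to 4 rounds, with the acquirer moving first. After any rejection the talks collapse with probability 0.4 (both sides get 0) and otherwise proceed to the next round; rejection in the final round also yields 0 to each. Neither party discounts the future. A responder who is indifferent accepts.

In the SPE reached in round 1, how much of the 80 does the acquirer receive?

43.52

By backward induction:
Round 4 (the target proposes): rejection yields 0 for the acquirer; the target offers 0 and keeps 80.
Round 3 (the acquirer proposes): rejecting gives the target an expected 0.6 × 80 = 48. The acquirer offers 48 and keeps 80 − 48 = 32.
Round 2 (the target proposes): rejecting gives the acquirer an expected 0.6 × 32 = 19.2. The target offers 19.2 and keeps 80 − 19.2 = 60.8.
Round 1 (the acquirer proposes): rejecting gives the target an expected 0.6 × 60.8 = 36.48; the acquirer offers that and keeps 43.52.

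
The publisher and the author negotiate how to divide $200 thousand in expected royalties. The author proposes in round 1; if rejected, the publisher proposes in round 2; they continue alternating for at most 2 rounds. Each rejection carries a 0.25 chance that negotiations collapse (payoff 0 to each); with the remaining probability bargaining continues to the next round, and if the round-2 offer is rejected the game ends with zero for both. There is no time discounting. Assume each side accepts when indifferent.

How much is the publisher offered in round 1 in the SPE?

150

By backward induction:
Round 2 (the publisher proposes): rejection yields 0 for the author; the publisher offers 0 and keeps 200.
Round 1 (the author proposes): rejecting gives the publisher an expected 0.75 × 200 = 150; the author offers that and keeps 50.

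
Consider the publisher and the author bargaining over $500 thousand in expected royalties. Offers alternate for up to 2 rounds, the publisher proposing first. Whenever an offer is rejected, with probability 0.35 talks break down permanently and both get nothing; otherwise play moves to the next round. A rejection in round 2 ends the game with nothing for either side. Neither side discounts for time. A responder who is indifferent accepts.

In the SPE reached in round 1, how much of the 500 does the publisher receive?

By backward induction:
Round 2 (the author proposes): the publisher will accept anything ≥ 0, so the author offers 0 and keeps 500.
Round 1 (the publisher proposes): rejecting gives the author an expected 0.65 × 500 = 325; the publisher offers that and keeps 175.

175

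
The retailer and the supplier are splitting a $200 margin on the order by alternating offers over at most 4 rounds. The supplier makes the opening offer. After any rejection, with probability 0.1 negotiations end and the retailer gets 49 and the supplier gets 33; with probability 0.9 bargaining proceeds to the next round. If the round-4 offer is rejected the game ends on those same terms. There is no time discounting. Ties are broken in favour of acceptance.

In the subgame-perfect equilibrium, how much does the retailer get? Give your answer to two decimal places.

145.64

Round 4 (the retailer proposes): the supplier gets 33 if talks fail, so the retailer offers 33 and keeps 167.
Round 3 (the supplier proposes): rejecting gives the retailer an expected 0.9 × 167 + 0.1 × 49 = 155.2. The supplier offers 155.2 and keeps 200 − 155.2 = 44.8.
Round 2 (the retailer proposes): rejecting gives the supplier an expected 0.9 × 44.8 + 0.1 × 33 = 43.62, so the retailer offers 43.62, keeping 156.38.
Round 1 (the supplier proposes): rejecting gives the retailer an expected 0.9 × 156.38 + 0.1 × 49 = 145.642. The supplier offers 145.642 and keeps 200 − 145.642 = 54.358.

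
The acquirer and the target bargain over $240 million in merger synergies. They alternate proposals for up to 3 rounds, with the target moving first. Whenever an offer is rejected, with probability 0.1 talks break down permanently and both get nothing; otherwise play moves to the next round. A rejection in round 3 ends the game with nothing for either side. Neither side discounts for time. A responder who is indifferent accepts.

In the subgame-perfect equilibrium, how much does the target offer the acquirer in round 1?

21.6

Round 3 (the target proposes): the acquirer will accept anything ≥ 0, so the target offers 0 and keeps 240.
Round 2 (the acquirer proposes): rejecting gives the target an expected 0.9 × 240 = 216. The acquirer offers 216 and keeps 240 − 216 = 24.
Round 1 (the target proposes): rejecting gives the acquirer an expected 0.9 × 24 = 21.6; the target offers that and keeps 218.4.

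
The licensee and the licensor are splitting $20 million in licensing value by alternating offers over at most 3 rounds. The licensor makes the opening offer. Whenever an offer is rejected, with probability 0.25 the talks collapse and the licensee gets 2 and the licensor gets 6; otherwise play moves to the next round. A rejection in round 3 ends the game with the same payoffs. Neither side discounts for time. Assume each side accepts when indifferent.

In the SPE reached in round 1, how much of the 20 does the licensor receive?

15.75

Round 3 (the licensor proposes): the licensee gets 2 if talks fail, so the licensor offers 2 and keeps 18.
Round 2 (the licensee proposes): rejecting gives the licensor an expected 0.75 × 18 + 0.25 × 6 = 15. The licensee offers 15 and keeps 20 − 15 = 5.
Round 1 (the licensor proposes): rejecting gives the licensee an expected 0.75 × 5 + 0.25 × 2 = 4.25. The licensor offers 4.25 and keeps 20 − 4.25 = 15.75.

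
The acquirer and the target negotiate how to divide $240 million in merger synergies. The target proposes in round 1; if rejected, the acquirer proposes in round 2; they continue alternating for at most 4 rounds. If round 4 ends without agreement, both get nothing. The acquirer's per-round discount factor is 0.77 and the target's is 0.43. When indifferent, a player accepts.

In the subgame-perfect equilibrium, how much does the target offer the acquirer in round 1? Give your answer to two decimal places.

Round 4 (the acquirer proposes): rejection yields 0 for the target; the acquirer offers 0 and keeps 240.
Round 3 (the target proposes): the acquirer can get 240 next round, worth 0.77 × 240 = 184.8 now; the target offers that and keeps 55.2.
Round 2 (the acquirer proposes): the target can get 55.2 next round, worth 0.43 × 55.2 = 23.736 now; the acquirer offers that and keeps 216.264.
Round 1 (the target proposes): the acquirer can get 216.264 next round, worth 0.77 × 216.264 = 166.52328 now, so the target offers 166.52328, keeping 73.47672.

166.52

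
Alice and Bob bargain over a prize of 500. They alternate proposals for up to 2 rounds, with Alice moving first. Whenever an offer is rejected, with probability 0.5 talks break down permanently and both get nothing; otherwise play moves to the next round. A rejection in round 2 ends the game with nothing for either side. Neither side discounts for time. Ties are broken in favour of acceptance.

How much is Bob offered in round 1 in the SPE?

By backward induction:
Round 2 (Bob proposes): Alice will accept anything ≥ 0, so Bob offers 0 and keeps 500.
Round 1 (Alice proposes): rejecting gives Bob an expected 0.5 × 500 = 250; Alice offers that and keeps 250.

250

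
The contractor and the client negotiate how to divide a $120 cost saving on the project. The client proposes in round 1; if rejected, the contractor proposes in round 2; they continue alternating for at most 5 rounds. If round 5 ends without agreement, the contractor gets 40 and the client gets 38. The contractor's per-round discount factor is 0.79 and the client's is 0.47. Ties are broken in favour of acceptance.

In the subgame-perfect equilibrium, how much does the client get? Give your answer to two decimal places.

45.59

Work backward from the last round.
Round 5 (the client proposes): the contractor gets 40 if talks fail, so the client offers 40 and keeps 80.
Round 4 (the contractor proposes): the client can get 80 next round, worth 0.47 × 80 = 37.6 now. The contractor offers 37.6 and keeps 120 − 37.6 = 82.4.
Round 3 (the client proposes): the contractor can get 82.4 next round, worth 0.79 × 82.4 = 65.096 now, so the client offers 65.096, keeping 54.904.
Round 2 (the contractor proposes): the client can get 54.904 next round, worth 0.47 × 54.904 = 25.80488 now. The contractor offers 25.80488 and keeps 120 − 25.80488 = 94.19512.
Round 1 (the client proposes): the contractor can get 94.19512 next round, worth 0.79 × 94.19512 = 74.4141448 now; the client offers that and keeps 45.5858552.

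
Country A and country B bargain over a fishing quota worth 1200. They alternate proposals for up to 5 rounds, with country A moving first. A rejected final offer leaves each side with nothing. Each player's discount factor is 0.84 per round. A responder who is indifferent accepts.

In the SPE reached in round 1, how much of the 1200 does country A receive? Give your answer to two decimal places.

924.92

Round 5 (country A proposes): rejection yields 0 for country B; country A offers 0 and keeps 1200.
Round 4 (country B proposes): country A can get 1200 next round, worth 0.84 × 1200 = 1008 now; country B offers that and keeps 192.
Round 3 (country A proposes): country B can get 192 next round, worth 0.84 × 192 = 161.28 now, so country A offers 161.28, keeping 1038.72.
Round 2 (country B proposes): country A can get 1038.72 next round, worth 0.84 × 1038.72 = 872.5248 now. Country B offers 872.5248 and keeps 1200 − 872.5248 = 327.4752.
Round 1 (country A proposes): country B can get 327.4752 next round, worth 0.84 × 327.4752 = 275.079168 now, so country A offers 275.079168, keeping 924.920832.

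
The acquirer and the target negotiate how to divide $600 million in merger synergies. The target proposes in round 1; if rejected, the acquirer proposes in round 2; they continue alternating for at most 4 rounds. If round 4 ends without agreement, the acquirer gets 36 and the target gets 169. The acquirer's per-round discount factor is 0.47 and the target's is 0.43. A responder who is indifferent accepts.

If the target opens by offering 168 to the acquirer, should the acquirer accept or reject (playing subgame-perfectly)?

Reject

Round 4 (the acquirer proposes): the target gets 169 if talks fail, so the acquirer offers 169 and keeps 431.
Round 3 (the target proposes): the acquirer can get 431 next round, worth 0.47 × 431 = 202.57 now. The target offers 202.57 and keeps 600 − 202.57 = 397.43.
Round 2 (the acquirer proposes): the target can get 397.43 next round, worth 0.43 × 397.43 = 170.8949 now. The acquirer offers 170.8949 and keeps 600 − 170.8949 = 429.1051.
So by rejecting in round 1, the acquirer gets 429.1051 next round, worth 0.47 × 429.1051 = 201.679397 now.
Offer 168 < 201.679397, so the acquirer rejects.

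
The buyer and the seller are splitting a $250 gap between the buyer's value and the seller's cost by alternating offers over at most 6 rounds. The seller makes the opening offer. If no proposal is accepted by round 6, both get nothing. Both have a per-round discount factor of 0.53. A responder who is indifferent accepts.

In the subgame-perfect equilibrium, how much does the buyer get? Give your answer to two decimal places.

Solve by backward induction from round 6.
Round 6 (the buyer proposes): rejection yields 0 for the seller; the buyer offers 0 and keeps 250.
Round 5 (the seller proposes): the buyer can get 250 next round, worth 0.53 × 250 = 132.5 now. The seller offers 132.5 and keeps 250 − 132.5 = 117.5.
Round 4 (the buyer proposes): the seller can get 117.5 next round, worth 0.53 × 117.5 = 62.275 now, so the buyer offers 62.275, keeping 187.725.
Round 3 (the seller proposes): the buyer can get 187.725 next round, worth 0.53 × 187.725 = 99.49425 now; the seller offers that and keeps 150.50575.
Round 2 (the buyer proposes): the seller can get 150.50575 next round, worth 0.53 × 150.50575 = 79.7680475 now, so the buyer offers 79.7680475, keeping 170.2319525.
Round 1 (the seller proposes): the buyer can get 170.2319525 next round, worth 0.53 × 170.2319525 = 90.222934825 now. The seller offers 90.222934825 and keeps 250 − 90.222934825 = 159.777065175.

90.22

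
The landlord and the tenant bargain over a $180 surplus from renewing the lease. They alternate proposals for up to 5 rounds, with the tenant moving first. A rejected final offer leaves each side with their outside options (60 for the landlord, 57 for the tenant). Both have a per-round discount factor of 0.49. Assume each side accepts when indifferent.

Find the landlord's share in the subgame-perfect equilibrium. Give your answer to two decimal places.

59.24

Round 5 (the tenant proposes): the landlord gets 60 if talks fail, so the tenant offers 60 and keeps 120.
Round 4 (the landlord proposes): the tenant can get 120 next round, worth 0.49 × 120 = 58.8 now, so the landlord offers 58.8, keeping 121.2.
Round 3 (the tenant proposes): the landlord can get 121.2 next round, worth 0.49 × 121.2 = 59.388 now; the tenant offers that and keeps 120.612.
Round 2 (the landlord proposes): the tenant can get 120.612 next round, worth 0.49 × 120.612 = 59.09988 now. The landlord offers 59.09988 and keeps 180 − 59.09988 = 120.90012.
Round 1 (the tenant proposes): the landlord can get 120.90012 next round, worth 0.49 × 120.90012 = 59.2410588 now; the tenant offers that and keeps 120.7589412.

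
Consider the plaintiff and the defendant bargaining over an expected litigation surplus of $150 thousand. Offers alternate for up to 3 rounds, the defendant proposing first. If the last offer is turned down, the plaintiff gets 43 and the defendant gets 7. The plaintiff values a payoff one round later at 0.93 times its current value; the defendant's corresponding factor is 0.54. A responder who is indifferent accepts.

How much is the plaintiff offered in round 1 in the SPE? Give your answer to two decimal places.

85.76

Solve by backward induction from round 3.
Round 3 (the defendant proposes): the plaintiff gets 43 if talks fail, so the defendant offers 43 and keeps 107.
Round 2 (the plaintiff proposes): the defendant can get 107 next round, worth 0.54 × 107 = 57.78 now; the plaintiff offers that and keeps 92.22.
Round 1 (the defendant proposes): the plaintiff can get 92.22 next round, worth 0.93 × 92.22 = 85.7646 now; the defendant offers that and keeps 64.2354.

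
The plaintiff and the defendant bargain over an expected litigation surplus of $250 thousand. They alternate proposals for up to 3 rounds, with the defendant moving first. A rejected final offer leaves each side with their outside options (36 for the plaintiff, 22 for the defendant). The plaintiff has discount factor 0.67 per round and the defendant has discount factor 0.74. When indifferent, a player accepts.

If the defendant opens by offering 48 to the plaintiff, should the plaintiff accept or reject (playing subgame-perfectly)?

Round 3 (the defendant proposes): the plaintiff gets 36 if talks fail, so the defendant offers 36 and keeps 214.
Round 2 (the plaintiff proposes): the defendant can get 214 next round, worth 0.74 × 214 = 158.36 now, so the plaintiff offers 158.36, keeping 91.64.
So by rejecting in round 1, the plaintiff gets 91.64 next round, worth 0.67 × 91.64 = 61.3988 now.
Offer 48 < 61.3988, so the plaintiff rejects.

Reject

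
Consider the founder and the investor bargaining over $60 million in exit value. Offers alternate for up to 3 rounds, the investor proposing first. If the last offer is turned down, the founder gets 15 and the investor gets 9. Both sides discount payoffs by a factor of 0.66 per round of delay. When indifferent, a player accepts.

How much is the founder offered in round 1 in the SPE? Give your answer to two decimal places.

Round 3 (the investor proposes): the founder gets 15 if talks fail, so the investor offers 15 and keeps 45.
Round 2 (the founder proposes): the investor can get 45 next round, worth 0.66 × 45 = 29.7 now, so the founder offers 29.7, keeping 30.3.
Round 1 (the investor proposes): the founder can get 30.3 next round, worth 0.66 × 30.3 = 19.998 now; the investor offers that and keeps 40.002.

20.00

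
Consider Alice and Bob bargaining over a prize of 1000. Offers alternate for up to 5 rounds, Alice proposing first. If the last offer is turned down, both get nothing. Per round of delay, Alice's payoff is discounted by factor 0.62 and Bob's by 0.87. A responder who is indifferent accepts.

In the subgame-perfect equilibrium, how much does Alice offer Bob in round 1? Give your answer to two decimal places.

508.93

Round 5 (Alice proposes): Bob will accept anything ≥ 0, so Alice offers 0 and keeps 1000.
Round 4 (Bob proposes): Alice can get 1000 next round, worth 0.62 × 1000 = 620 now; Bob offers that and keeps 380.
Round 3 (Alice proposes): Bob can get 380 next round, worth 0.87 × 380 = 330.6 now; Alice offers that and keeps 669.4.
Round 2 (Bob proposes): Alice can get 669.4 next round, worth 0.62 × 669.4 = 415.028 now; Bob offers that and keeps 584.972.
Round 1 (Alice proposes): Bob can get 584.972 next round, worth 0.87 × 584.972 = 508.92564 now. Alice offers 508.92564 and keeps 1000 − 508.92564 = 491.07436.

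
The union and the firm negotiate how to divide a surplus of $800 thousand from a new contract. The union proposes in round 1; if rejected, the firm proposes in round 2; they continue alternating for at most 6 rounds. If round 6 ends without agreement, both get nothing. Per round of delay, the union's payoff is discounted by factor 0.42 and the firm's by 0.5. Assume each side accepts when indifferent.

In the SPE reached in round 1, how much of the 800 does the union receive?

501.64

Round 6 (the firm proposes): the union will accept anything ≥ 0, so the firm offers 0 and keeps 800.
Round 5 (the union proposes): the firm can get 800 next round, worth 0.5 × 800 = 400 now; the union offers that and keeps 400.
Round 4 (the firm proposes): the union can get 400 next round, worth 0.42 × 400 = 168 now, so the firm offers 168, keeping 632.
Round 3 (the union proposes): the firm can get 632 next round, worth 0.5 × 632 = 316 now. The union offers 316 and keeps 800 − 316 = 484.
Round 2 (the firm proposes): the union can get 484 next round, worth 0.42 × 484 = 203.28 now, so the firm offers 203.28, keeping 596.72.
Round 1 (the union proposes): the firm can get 596.72 next round, worth 0.5 × 596.72 = 298.36 now; the union offers that and keeps 501.64.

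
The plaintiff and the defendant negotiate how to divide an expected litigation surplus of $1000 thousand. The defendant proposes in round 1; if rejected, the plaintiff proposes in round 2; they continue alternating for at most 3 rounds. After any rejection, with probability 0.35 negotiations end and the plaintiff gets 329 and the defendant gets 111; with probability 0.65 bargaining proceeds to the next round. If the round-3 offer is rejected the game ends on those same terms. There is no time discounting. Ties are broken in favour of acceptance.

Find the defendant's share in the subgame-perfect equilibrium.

Round 3 (the defendant proposes): the plaintiff gets 329 if talks fail, so the defendant offers 329 and keeps 671.
Round 2 (the plaintiff proposes): rejecting gives the defendant an expected 0.65 × 671 + 0.35 × 111 = 475. The plaintiff offers 475 and keeps 1000 − 475 = 525.
Round 1 (the defendant proposes): rejecting gives the plaintiff an expected 0.65 × 525 + 0.35 × 329 = 456.4. The defendant offers 456.4 and keeps 1000 − 456.4 = 543.6.

543.6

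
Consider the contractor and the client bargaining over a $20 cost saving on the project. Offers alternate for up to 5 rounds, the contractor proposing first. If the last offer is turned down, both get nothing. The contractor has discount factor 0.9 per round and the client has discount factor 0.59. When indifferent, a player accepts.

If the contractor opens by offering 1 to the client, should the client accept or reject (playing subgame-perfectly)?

Work out the client's continuation value if the offer is rejected.
Round 5 (the contractor proposes): rejection yields 0 for the client; the contractor offers 0 and keeps 20.
Round 4 (the client proposes): the contractor can get 20 next round, worth 0.9 × 20 = 18 now; the client offers that and keeps 2.
Round 3 (the contractor proposes): the client can get 2 next round, worth 0.59 × 2 = 1.18 now. The contractor offers 1.18 and keeps 20 − 1.18 = 18.82.
Round 2 (the client proposes): the contractor can get 18.82 next round, worth 0.9 × 18.82 = 16.938 now, so the client offers 16.938, keeping 3.062.
So by rejecting in round 1, the client gets 3.062 next round, worth 0.59 × 3.062 = 1.80658 now.
Offer 1 < 1.80658, so the client rejects.

Reject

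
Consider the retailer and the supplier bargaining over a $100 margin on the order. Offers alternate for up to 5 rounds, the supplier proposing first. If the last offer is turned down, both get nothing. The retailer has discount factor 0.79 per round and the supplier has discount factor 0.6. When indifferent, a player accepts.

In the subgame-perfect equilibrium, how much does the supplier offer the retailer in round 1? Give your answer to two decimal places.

46.58

Round 5 (the supplier proposes): rejection yields 0 for the retailer; the supplier offers 0 and keeps 100.
Round 4 (the retailer proposes): the supplier can get 100 next round, worth 0.6 × 100 = 60 now; the retailer offers that and keeps 40.
Round 3 (the supplier proposes): the retailer can get 40 next round, worth 0.79 × 40 = 31.6 now, so the supplier offers 31.6, keeping 68.4.
Round 2 (the retailer proposes): the supplier can get 68.4 next round, worth 0.6 × 68.4 = 41.04 now; the retailer offers that and keeps 58.96.
Round 1 (the supplier proposes): the retailer can get 58.96 next round, worth 0.79 × 58.96 = 46.5784 now. The supplier offers 46.5784 and keeps 100 − 46.5784 = 53.4216.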